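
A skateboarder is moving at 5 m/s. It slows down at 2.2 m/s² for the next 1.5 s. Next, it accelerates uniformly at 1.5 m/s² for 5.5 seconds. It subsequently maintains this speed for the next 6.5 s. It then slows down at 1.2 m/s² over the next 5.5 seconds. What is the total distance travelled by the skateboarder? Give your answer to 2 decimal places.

Phase 1 (decelerating): v₀ = 5.00 m/s, a = -2.2 m/s².
v = v₀ + at = 5.00 + (-2.2)(1.5) = 1.70 m/s
Δx = v₀t + ½at² = 5.00·1.5 + 0.5·-2.2·1.5² = 5.03 m

Phase 2 (accelerating): v₀ = 1.70 m/s, a = 1.5 m/s².
v = v₀ + at = 1.70 + (1.5)(5.5) = 9.95 m/s
Δx = v₀t + ½at² = 1.70·5.5 + 0.5·1.5·5.5² = 32.0 m

Phase 3 (constant speed): v₀ = 9.95 m/s, a = 0 m/s².
v = v₀ + at = 9.95 + (0)(6.5) = 9.95 m/s
Δx = v₀t + ½at² = 9.95·6.5 + 0.5·0·6.5² = 64.7 m

Phase 4 (decelerating): v₀ = 9.95 m/s, a = -1.2 m/s².
v = v₀ + at = 9.95 + (-1.2)(5.5) = 3.35 m/s
Δx = v₀t + ½at² = 9.95·5.5 + 0.5·-1.2·5.5² = 36.6 m
Total distance = 5.03 + 32.0 + 64.7 + 36.6 = 138 m

138.31 m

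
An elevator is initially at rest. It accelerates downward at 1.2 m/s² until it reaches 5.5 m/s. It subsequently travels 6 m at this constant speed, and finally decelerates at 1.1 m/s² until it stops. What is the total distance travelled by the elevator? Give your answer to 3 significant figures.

32.4 m

Phase 1 (accelerating): v₀ = 0 m/s, a = 1.2 m/s².
v = v₀ + at → t = (5.5 − 0) / 1.2 = 4.58 s
v² = v₀² + 2aΔx → Δx = (5.5² − 0²)/(2·1.2) = 12.6 m

Phase 2 (constant speed): v₀ = 5.50 m/s, a = 0 m/s².
Constant speed: t = d/v = 6/5.50 = 1.09 s

Phase 3 (decelerating): v₀ = 5.50 m/s, a = -1.1 m/s².
v = v₀ + at → t = (0 − 5.50) / -1.1 = 5.00 s
v² = v₀² + 2aΔx → Δx = (0² − 5.50²)/(2·-1.1) = 13.7 m
Total distance = 12.6 + 6.00 + 13.7 = 32.4 m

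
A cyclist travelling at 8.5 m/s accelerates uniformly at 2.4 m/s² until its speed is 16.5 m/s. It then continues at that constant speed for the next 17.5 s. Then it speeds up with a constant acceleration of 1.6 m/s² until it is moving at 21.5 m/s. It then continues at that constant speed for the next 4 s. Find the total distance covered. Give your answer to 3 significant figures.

476 m

Phase 1 (accelerating): v₀ = 8.50 m/s, a = 2.4 m/s².
v = v₀ + at → t = (16.5 − 8.50) / 2.4 = 3.33 s
v² = v₀² + 2aΔx → Δx = (16.5² − 8.50²)/(2·2.4) = 41.7 m

Phase 2 (constant speed): v₀ = 16.5 m/s, a = 0 m/s².
v = v₀ + at = 16.5 + (0)(17.5) = 16.5 m/s
Δx = v₀t + ½at² = 16.5·17.5 + 0.5·0·17.5² = 289 m

Phase 3 (accelerating): v₀ = 16.5 m/s, a = 1.6 m/s².
v = v₀ + at → t = (21.5 − 16.5) / 1.6 = 3.12 s
v² = v₀² + 2aΔx → Δx = (21.5² − 16.5²)/(2·1.6) = 59.4 m

Phase 4 (constant speed): v₀ = 21.5 m/s, a = 0 m/s².
v = v₀ + at = 21.5 + (0)(4) = 21.5 m/s
Δx = v₀t + ½at² = 21.5·4 + 0.5·0·4² = 86.0 m
Total distance = 41.7 + 289 + 59.4 + 86.0 = 476 m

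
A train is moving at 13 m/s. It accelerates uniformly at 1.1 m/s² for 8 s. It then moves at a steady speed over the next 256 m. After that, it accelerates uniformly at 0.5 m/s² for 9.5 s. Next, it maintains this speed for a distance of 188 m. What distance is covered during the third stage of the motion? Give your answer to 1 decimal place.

Phase 1 (accelerating): v₀ = 13.0 m/s, a = 1.1 m/s².
v = v₀ + at = 13.0 + (1.1)(8) = 21.8 m/s
Δx = v₀t + ½at² = 13.0·8 + 0.5·1.1·8² = 139 m

Phase 2 (constant speed): v₀ = 21.8 m/s, a = 0 m/s².
Constant speed: t = d/v = 256/21.8 = 11.7 s

Phase 3 (accelerating): v₀ = 21.8 m/s, a = 0.5 m/s².
v = v₀ + at = 21.8 + (0.5)(9.5) = 26.6 m/s
Δx = v₀t + ½at² = 21.8·9.5 + 0.5·0.5·9.5² = 230 m
Distance in phase 3 = 230 m

229.7 m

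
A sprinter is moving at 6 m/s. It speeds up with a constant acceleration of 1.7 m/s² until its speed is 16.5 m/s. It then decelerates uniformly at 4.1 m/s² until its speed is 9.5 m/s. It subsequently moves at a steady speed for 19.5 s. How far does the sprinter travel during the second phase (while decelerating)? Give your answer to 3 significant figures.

Phase 1 (accelerating): v₀ = 6.00 m/s, a = 1.7 m/s².
v = v₀ + at → t = (16.5 − 6.00) / 1.7 = 6.18 s
v² = v₀² + 2aΔx → Δx = (16.5² − 6.00²)/(2·1.7) = 69.5 m

Phase 2 (decelerating): v₀ = 16.5 m/s, a = -4.1 m/s².
v = v₀ + at → t = (9.5 − 16.5) / -4.1 = 1.71 s
v² = v₀² + 2aΔx → Δx = (9.5² − 16.5²)/(2·-4.1) = 22.2 m
Distance in phase 2 = 22.2 m

22.2 m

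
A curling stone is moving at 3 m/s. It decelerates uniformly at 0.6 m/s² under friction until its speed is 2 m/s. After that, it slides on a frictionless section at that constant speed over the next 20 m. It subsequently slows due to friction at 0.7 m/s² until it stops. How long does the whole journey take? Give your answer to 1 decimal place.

14.5 s

Phase 1 (decelerating): v₀ = 3.00 m/s, a = -0.6 m/s².
v = v₀ + at → t = (2 − 3.00) / -0.6 = 1.67 s
v² = v₀² + 2aΔx → Δx = (2² − 3.00²)/(2·-0.6) = 4.17 m

Phase 2 (constant speed): v₀ = 2.00 m/s, a = 0 m/s².
Constant speed: t = d/v = 20/2.00 = 10.0 s

Phase 3 (decelerating): v₀ = 2.00 m/s, a = -0.7 m/s².
v = v₀ + at → t = (0 − 2.00) / -0.7 = 2.86 s
v² = v₀² + 2aΔx → Δx = (0² − 2.00²)/(2·-0.7) = 2.86 m
Total time = 1.67 + 10.0 + 2.86 = 14.5 s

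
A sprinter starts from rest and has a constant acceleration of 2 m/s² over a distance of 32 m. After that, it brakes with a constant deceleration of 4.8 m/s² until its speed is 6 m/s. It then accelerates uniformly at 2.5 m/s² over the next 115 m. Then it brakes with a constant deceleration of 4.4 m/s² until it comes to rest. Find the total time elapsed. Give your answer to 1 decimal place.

19.9 s

Phase 1 (accelerating): v₀ = 0 m/s, a = 2 m/s².
v² = v₀² + 2aΔx = 0² + 2·2·32 = 128 → v = 11.3 m/s
t = (v − v₀)/a = (11.3 − 0)/2 = 5.66 s

Phase 2 (decelerating): v₀ = 11.3 m/s, a = -4.8 m/s².
v = v₀ + at → t = (6 − 11.3) / -4.8 = 1.11 s
v² = v₀² + 2aΔx → Δx = (6² − 11.3²)/(2·-4.8) = 9.58 m

Phase 3 (accelerating): v₀ = 6.00 m/s, a = 2.5 m/s².
v² = v₀² + 2aΔx = 6.00² + 2·2.5·115 = 611 → v = 24.7 m/s
t = (v − v₀)/a = (24.7 − 6.00)/2.5 = 7.49 s

Phase 4 (decelerating): v₀ = 24.7 m/s, a = -4.4 m/s².
v = v₀ + at → t = (0 − 24.7) / -4.4 = 5.62 s
v² = v₀² + 2aΔx → Δx = (0² − 24.7²)/(2·-4.4) = 69.4 m
Total time = 5.66 + 1.11 + 7.49 + 5.62 = 19.9 s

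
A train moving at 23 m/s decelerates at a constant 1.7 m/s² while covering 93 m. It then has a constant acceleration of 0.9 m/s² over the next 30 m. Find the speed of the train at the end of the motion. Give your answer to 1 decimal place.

16.3 m/s

Phase 1 (decelerating): v₀ = 23.0 m/s, a = -1.7 m/s².
v² = v₀² + 2aΔx = 23.0² + 2·-1.7·93 = 213 → v = 14.6 m/s
t = (v − v₀)/a = (14.6 − 23.0)/-1.7 = 4.95 s

Phase 2 (accelerating): v₀ = 14.6 m/s, a = 0.9 m/s².
v² = v₀² + 2aΔx = 14.6² + 2·0.9·30 = 267 → v = 16.3 m/s
t = (v − v₀)/a = (16.3 − 14.6)/0.9 = 1.94 s
Final speed = 16.3 m/s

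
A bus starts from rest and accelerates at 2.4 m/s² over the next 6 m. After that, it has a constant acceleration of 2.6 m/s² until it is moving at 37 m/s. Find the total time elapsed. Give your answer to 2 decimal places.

14.40 s

Phase 1 (accelerating): v₀ = 0 m/s, a = 2.4 m/s².
v² = v₀² + 2aΔx = 0² + 2·2.4·6 = 28.8 → v = 5.37 m/s
t = (v − v₀)/a = (5.37 − 0)/2.4 = 2.24 s

Phase 2 (accelerating): v₀ = 5.37 m/s, a = 2.6 m/s².
v = v₀ + at → t = (37 − 5.37) / 2.6 = 12.2 s
v² = v₀² + 2aΔx → Δx = (37² − 5.37²)/(2·2.6) = 258 m
Total time = 2.24 + 12.2 = 14.4 s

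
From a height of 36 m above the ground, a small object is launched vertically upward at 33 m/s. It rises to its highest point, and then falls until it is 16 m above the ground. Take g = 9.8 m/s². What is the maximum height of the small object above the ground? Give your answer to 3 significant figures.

91.6 m

Phase 1 (rising): v₀ = 33.0 m/s, a = -9.8 m/s².
v = v₀ + at → t = (0 − 33.0) / -9.8 = 3.37 s
v² = v₀² + 2aΔx → Δx = (0² − 33.0²)/(2·-9.8) = 55.6 m
Maximum height = 36 + 55.6 = 91.6 m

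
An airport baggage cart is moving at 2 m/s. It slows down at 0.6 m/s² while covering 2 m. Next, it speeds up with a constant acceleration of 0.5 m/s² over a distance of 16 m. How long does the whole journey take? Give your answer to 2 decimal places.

7.09 s

Phase 1 (decelerating): v₀ = 2.00 m/s, a = -0.6 m/s².
v² = v₀² + 2aΔx = 2.00² + 2·-0.6·2 = 1.60 → v = 1.26 m/s
t = (v − v₀)/a = (1.26 − 2.00)/-0.6 = 1.23 s

Phase 2 (accelerating): v₀ = 1.26 m/s, a = 0.5 m/s².
v² = v₀² + 2aΔx = 1.26² + 2·0.5·16 = 17.6 → v = 4.20 m/s
t = (v − v₀)/a = (4.20 − 1.26)/0.5 = 5.86 s
Total time = 1.23 + 5.86 = 7.09 s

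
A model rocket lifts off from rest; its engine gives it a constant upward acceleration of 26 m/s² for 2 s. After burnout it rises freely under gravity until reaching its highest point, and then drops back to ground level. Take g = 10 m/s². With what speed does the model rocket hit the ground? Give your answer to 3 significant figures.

61.2 m/s

Phase 1 (powered ascent): v₀ = 0 m/s, a = 26 m/s².
v = v₀ + at = 0 + (26)(2) = 52.0 m/s
Δx = v₀t + ½at² = 0·2 + 0.5·26·2² = 52.0 m

Phase 2 (coasting upward): v₀ = 52.0 m/s, a = -10 m/s².
v = v₀ + at → t = (0 − 52.0) / -10 = 5.20 s
v² = v₀² + 2aΔx → Δx = (0² − 52.0²)/(2·-10) = 135 m

Phase 3 (free fall): v₀ = 0 m/s, a = -10 m/s².
Falls 187 m from rest: t = √(2·187/10) = 6.12 s; v = g·t = 61.2 m/s.
Impact speed = 61.2 m/s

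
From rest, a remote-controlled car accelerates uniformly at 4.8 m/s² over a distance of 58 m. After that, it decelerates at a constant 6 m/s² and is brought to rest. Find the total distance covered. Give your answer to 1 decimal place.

104.4 m

Phase 1 (accelerating): v₀ = 0 m/s, a = 4.8 m/s².
v² = v₀² + 2aΔx = 0² + 2·4.8·58 = 557 → v = 23.6 m/s
t = (v − v₀)/a = (23.6 − 0)/4.8 = 4.92 s

Phase 2 (decelerating): v₀ = 23.6 m/s, a = -6 m/s².
v = v₀ + at → t = (0 − 23.6) / -6 = 3.93 s
v² = v₀² + 2aΔx → Δx = (0² − 23.6²)/(2·-6) = 46.4 m
Total distance = 58.0 + 46.4 = 104 m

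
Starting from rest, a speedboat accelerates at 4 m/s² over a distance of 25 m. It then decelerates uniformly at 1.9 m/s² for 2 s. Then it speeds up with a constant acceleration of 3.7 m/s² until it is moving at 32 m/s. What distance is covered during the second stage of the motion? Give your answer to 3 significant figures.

24.5 m

Phase 1 (accelerating): v₀ = 0 m/s, a = 4 m/s².
v² = v₀² + 2aΔx = 0² + 2·4·25 = 200 → v = 14.1 m/s
t = (v − v₀)/a = (14.1 − 0)/4 = 3.54 s

Phase 2 (decelerating): v₀ = 14.1 m/s, a = -1.9 m/s².
v = v₀ + at = 14.1 + (-1.9)(2) = 10.3 m/s
Δx = v₀t + ½at² = 14.1·2 + 0.5·-1.9·2² = 24.5 m
Distance in phase 2 = 24.5 m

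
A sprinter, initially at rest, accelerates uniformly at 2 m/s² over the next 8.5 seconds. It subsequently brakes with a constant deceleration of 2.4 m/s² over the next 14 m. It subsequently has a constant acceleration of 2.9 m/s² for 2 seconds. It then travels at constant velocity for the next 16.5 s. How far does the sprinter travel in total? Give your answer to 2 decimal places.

Phase 1 (accelerating): v₀ = 0 m/s, a = 2 m/s².
v = v₀ + at = 0 + (2)(8.5) = 17.0 m/s
Δx = v₀t + ½at² = 0·8.5 + 0.5·2·8.5² = 72.2 m

Phase 2 (decelerating): v₀ = 17.0 m/s, a = -2.4 m/s².
v² = v₀² + 2aΔx = 17.0² + 2·-2.4·14 = 222 → v = 14.9 m/s
t = (v − v₀)/a = (14.9 − 17.0)/-2.4 = 0.878 s

Phase 3 (accelerating): v₀ = 14.9 m/s, a = 2.9 m/s².
v = v₀ + at = 14.9 + (2.9)(2) = 20.7 m/s
Δx = v₀t + ½at² = 14.9·2 + 0.5·2.9·2² = 35.6 m

Phase 4 (constant speed): v₀ = 20.7 m/s, a = 0 m/s².
v = v₀ + at = 20.7 + (0)(16.5) = 20.7 m/s
Δx = v₀t + ½at² = 20.7·16.5 + 0.5·0·16.5² = 341 m
Total distance = 72.2 + 14.0 + 35.6 + 341 = 463 m

463.27 m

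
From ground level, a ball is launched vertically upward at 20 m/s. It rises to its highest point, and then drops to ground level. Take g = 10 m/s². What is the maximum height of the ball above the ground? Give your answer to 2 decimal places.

Phase 1 (rising): v₀ = 20.0 m/s, a = -10 m/s².
v = v₀ + at → t = (0 − 20.0) / -10 = 2.00 s
v² = v₀² + 2aΔx → Δx = (0² − 20.0²)/(2·-10) = 20.0 m
Maximum height = 20.0 m

20.00 m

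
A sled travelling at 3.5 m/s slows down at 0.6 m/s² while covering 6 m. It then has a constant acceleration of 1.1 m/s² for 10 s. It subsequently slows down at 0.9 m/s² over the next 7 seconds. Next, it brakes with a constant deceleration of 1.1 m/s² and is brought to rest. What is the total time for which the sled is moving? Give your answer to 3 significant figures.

25.4 s

Phase 1 (decelerating): v₀ = 3.50 m/s, a = -0.6 m/s².
v² = v₀² + 2aΔx = 3.50² + 2·-0.6·6 = 5.05 → v = 2.25 m/s
t = (v − v₀)/a = (2.25 − 3.50)/-0.6 = 2.09 s

Phase 2 (accelerating): v₀ = 2.25 m/s, a = 1.1 m/s².
v = v₀ + at = 2.25 + (1.1)(10) = 13.2 m/s
Δx = v₀t + ½at² = 2.25·10 + 0.5·1.1·10² = 77.5 m

Phase 3 (decelerating): v₀ = 13.2 m/s, a = -0.9 m/s².
v = v₀ + at = 13.2 + (-0.9)(7) = 6.95 m/s
Δx = v₀t + ½at² = 13.2·7 + 0.5·-0.9·7² = 70.7 m

Phase 4 (decelerating): v₀ = 6.95 m/s, a = -1.1 m/s².
v = v₀ + at → t = (0 − 6.95) / -1.1 = 6.32 s
v² = v₀² + 2aΔx → Δx = (0² − 6.95²)/(2·-1.1) = 21.9 m
Total time = 2.09 + 10.0 + 7.00 + 6.32 = 25.4 s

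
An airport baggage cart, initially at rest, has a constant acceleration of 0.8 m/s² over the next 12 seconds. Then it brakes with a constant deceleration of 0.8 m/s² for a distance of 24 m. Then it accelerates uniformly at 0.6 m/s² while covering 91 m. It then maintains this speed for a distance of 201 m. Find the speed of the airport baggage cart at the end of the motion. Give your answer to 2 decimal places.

12.77 m/s

Phase 1 (accelerating): v₀ = 0 m/s, a = 0.8 m/s².
v = v₀ + at = 0 + (0.8)(12) = 9.60 m/s
Δx = v₀t + ½at² = 0·12 + 0.5·0.8·12² = 57.6 m

Phase 2 (decelerating): v₀ = 9.60 m/s, a = -0.8 m/s².
v² = v₀² + 2aΔx = 9.60² + 2·-0.8·24 = 53.8 → v = 7.33 m/s
t = (v − v₀)/a = (7.33 − 9.60)/-0.8 = 2.83 s

Phase 3 (accelerating): v₀ = 7.33 m/s, a = 0.6 m/s².
v² = v₀² + 2aΔx = 7.33² + 2·0.6·91 = 163 → v = 12.8 m/s
t = (v − v₀)/a = (12.8 − 7.33)/0.6 = 9.06 s

Phase 4 (constant speed): v₀ = 12.8 m/s, a = 0 m/s².
Constant speed: t = d/v = 201/12.8 = 15.7 s
Final speed = 12.8 m/s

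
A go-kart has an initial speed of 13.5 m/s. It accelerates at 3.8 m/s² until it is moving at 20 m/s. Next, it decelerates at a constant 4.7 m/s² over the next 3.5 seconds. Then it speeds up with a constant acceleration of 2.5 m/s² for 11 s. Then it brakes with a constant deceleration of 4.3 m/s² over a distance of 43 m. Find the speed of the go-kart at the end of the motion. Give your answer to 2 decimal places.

24.38 m/s

Phase 1 (accelerating): v₀ = 13.5 m/s, a = 3.8 m/s².
v = v₀ + at → t = (20 − 13.5) / 3.8 = 1.71 s
v² = v₀² + 2aΔx → Δx = (20² − 13.5²)/(2·3.8) = 28.7 m

Phase 2 (decelerating): v₀ = 20.0 m/s, a = -4.7 m/s².
v = v₀ + at = 20.0 + (-4.7)(3.5) = 3.55 m/s
Δx = v₀t + ½at² = 20.0·3.5 + 0.5·-4.7·3.5² = 41.2 m

Phase 3 (accelerating): v₀ = 3.55 m/s, a = 2.5 m/s².
v = v₀ + at = 3.55 + (2.5)(11) = 31.1 m/s
Δx = v₀t + ½at² = 3.55·11 + 0.5·2.5·11² = 190 m

Phase 4 (decelerating): v₀ = 31.1 m/s, a = -4.3 m/s².
v² = v₀² + 2aΔx = 31.1² + 2·-4.3·43 = 594 → v = 24.4 m/s
t = (v − v₀)/a = (24.4 − 31.1)/-4.3 = 1.55 s
Final speed = 24.4 m/s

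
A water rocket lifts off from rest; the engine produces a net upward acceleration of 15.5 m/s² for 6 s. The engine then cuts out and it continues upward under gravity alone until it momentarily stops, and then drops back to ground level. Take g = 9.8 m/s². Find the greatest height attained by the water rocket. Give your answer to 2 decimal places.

720.28 m

Phase 1 (powered ascent): v₀ = 0 m/s, a = 15.5 m/s².
v = v₀ + at = 0 + (15.5)(6) = 93.0 m/s
Δx = v₀t + ½at² = 0·6 + 0.5·15.5·6² = 279 m

Phase 2 (coasting upward): v₀ = 93.0 m/s, a = -9.8 m/s².
v = v₀ + at → t = (0 − 93.0) / -9.8 = 9.49 s
v² = v₀² + 2aΔx → Δx = (0² − 93.0²)/(2·-9.8) = 441 m
Maximum height = 279 + 441 = 720 m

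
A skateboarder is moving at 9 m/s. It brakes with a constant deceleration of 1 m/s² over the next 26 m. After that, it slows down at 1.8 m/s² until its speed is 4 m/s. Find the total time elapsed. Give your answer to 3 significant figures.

4.38 s

Phase 1 (decelerating): v₀ = 9.00 m/s, a = -1 m/s².
v² = v₀² + 2aΔx = 9.00² + 2·-1·26 = 29.0 → v = 5.39 m/s
t = (v − v₀)/a = (5.39 − 9.00)/-1 = 3.61 s

Phase 2 (decelerating): v₀ = 5.39 m/s, a = -1.8 m/s².
v = v₀ + at → t = (4 − 5.39) / -1.8 = 0.770 s
v² = v₀² + 2aΔx → Δx = (4² − 5.39²)/(2·-1.8) = 3.61 m
Total time = 3.61 + 0.770 = 4.38 s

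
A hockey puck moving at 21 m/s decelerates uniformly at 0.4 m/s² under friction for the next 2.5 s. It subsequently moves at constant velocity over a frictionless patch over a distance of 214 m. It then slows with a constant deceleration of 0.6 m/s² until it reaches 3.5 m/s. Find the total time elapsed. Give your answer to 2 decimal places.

Phase 1 (decelerating): v₀ = 21.0 m/s, a = -0.4 m/s².
v = v₀ + at = 21.0 + (-0.4)(2.5) = 20.0 m/s
Δx = v₀t + ½at² = 21.0·2.5 + 0.5·-0.4·2.5² = 51.2 m

Phase 2 (constant speed): v₀ = 20.0 m/s, a = 0 m/s².
Constant speed: t = d/v = 214/20.0 = 10.7 s

Phase 3 (decelerating): v₀ = 20.0 m/s, a = -0.6 m/s².
v = v₀ + at → t = (3.5 − 20.0) / -0.6 = 27.5 s
v² = v₀² + 2aΔx → Δx = (3.5² − 20.0²)/(2·-0.6) = 323 m
Total time = 2.50 + 10.7 + 27.5 = 40.7 s

40.70 s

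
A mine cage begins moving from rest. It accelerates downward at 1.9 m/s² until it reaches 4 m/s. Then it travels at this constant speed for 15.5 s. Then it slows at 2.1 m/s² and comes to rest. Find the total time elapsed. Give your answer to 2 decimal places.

Phase 1 (accelerating): v₀ = 0 m/s, a = 1.9 m/s².
v = v₀ + at → t = (4 − 0) / 1.9 = 2.11 s
v² = v₀² + 2aΔx → Δx = (4² − 0²)/(2·1.9) = 4.21 m

Phase 2 (constant speed): v₀ = 4.00 m/s, a = 0 m/s².
v = v₀ + at = 4.00 + (0)(15.5) = 4.00 m/s
Δx = v₀t + ½at² = 4.00·15.5 + 0.5·0·15.5² = 62.0 m

Phase 3 (decelerating): v₀ = 4.00 m/s, a = -2.1 m/s².
v = v₀ + at → t = (0 − 4.00) / -2.1 = 1.90 s
v² = v₀² + 2aΔx → Δx = (0² − 4.00²)/(2·-2.1) = 3.81 m
Total time = 2.11 + 15.5 + 1.90 = 19.5 s

19.51 s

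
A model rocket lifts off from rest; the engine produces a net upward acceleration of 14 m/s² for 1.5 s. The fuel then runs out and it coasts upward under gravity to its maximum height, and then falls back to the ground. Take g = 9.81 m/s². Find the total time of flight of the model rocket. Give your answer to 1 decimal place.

Phase 1 (powered ascent): v₀ = 0 m/s, a = 14 m/s².
v = v₀ + at = 0 + (14)(1.5) = 21.0 m/s
Δx = v₀t + ½at² = 0·1.5 + 0.5·14·1.5² = 15.8 m

Phase 2 (coasting upward): v₀ = 21.0 m/s, a = -9.81 m/s².
v = v₀ + at → t = (0 − 21.0) / -9.81 = 2.14 s
v² = v₀² + 2aΔx → Δx = (0² − 21.0²)/(2·-9.81) = 22.5 m

Phase 3 (free fall): v₀ = 0 m/s, a = -9.81 m/s².
Falls 38.2 m from rest: t = √(2·38.2/9.81) = 2.79 s; v = g·t = 27.4 m/s.
Total time = 1.50 + 2.14 + 2.79 = 6.43 s

6.4 s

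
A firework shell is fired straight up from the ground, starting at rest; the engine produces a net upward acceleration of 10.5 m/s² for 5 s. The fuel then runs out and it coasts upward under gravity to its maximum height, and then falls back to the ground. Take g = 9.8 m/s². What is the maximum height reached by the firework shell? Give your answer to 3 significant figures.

272 m

Phase 1 (powered ascent): v₀ = 0 m/s, a = 10.5 m/s².
v = v₀ + at = 0 + (10.5)(5) = 52.5 m/s
Δx = v₀t + ½at² = 0·5 + 0.5·10.5·5² = 131 m

Phase 2 (coasting upward): v₀ = 52.5 m/s, a = -9.8 m/s².
v = v₀ + at → t = (0 − 52.5) / -9.8 = 5.36 s
v² = v₀² + 2aΔx → Δx = (0² − 52.5²)/(2·-9.8) = 141 m
Maximum height = 131 + 141 = 272 m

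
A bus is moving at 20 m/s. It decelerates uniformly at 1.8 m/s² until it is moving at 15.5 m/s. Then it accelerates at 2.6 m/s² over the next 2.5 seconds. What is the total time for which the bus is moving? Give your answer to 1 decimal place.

Phase 1 (decelerating): v₀ = 20.0 m/s, a = -1.8 m/s².
v = v₀ + at → t = (15.5 − 20.0) / -1.8 = 2.50 s
v² = v₀² + 2aΔx → Δx = (15.5² − 20.0²)/(2·-1.8) = 44.4 m

Phase 2 (accelerating): v₀ = 15.5 m/s, a = 2.6 m/s².
v = v₀ + at = 15.5 + (2.6)(2.5) = 22.0 m/s
Δx = v₀t + ½at² = 15.5·2.5 + 0.5·2.6·2.5² = 46.9 m
Total time = 2.50 + 2.50 = 5.00 s

5.0 s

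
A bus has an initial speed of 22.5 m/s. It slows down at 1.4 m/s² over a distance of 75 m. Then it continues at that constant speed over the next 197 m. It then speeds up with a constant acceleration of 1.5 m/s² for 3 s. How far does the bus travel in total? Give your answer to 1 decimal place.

330.4 m

Phase 1 (decelerating): v₀ = 22.5 m/s, a = -1.4 m/s².
v² = v₀² + 2aΔx = 22.5² + 2·-1.4·75 = 296 → v = 17.2 m/s
t = (v − v₀)/a = (17.2 − 22.5)/-1.4 = 3.78 s

Phase 2 (constant speed): v₀ = 17.2 m/s, a = 0 m/s².
Constant speed: t = d/v = 197/17.2 = 11.4 s

Phase 3 (accelerating): v₀ = 17.2 m/s, a = 1.5 m/s².
v = v₀ + at = 17.2 + (1.5)(3) = 21.7 m/s
Δx = v₀t + ½at² = 17.2·3 + 0.5·1.5·3² = 58.4 m
Total distance = 75.0 + 197 + 58.4 = 330 m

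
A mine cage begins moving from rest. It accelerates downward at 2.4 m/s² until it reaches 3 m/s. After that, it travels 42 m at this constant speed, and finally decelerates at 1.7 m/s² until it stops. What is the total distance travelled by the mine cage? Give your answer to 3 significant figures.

46.5 m

Phase 1 (accelerating): v₀ = 0 m/s, a = 2.4 m/s².
v = v₀ + at → t = (3 − 0) / 2.4 = 1.25 s
v² = v₀² + 2aΔx → Δx = (3² − 0²)/(2·2.4) = 1.88 m

Phase 2 (constant speed): v₀ = 3.00 m/s, a = 0 m/s².
Constant speed: t = d/v = 42/3.00 = 14.0 s

Phase 3 (decelerating): v₀ = 3.00 m/s, a = -1.7 m/s².
v = v₀ + at → t = (0 − 3.00) / -1.7 = 1.76 s
v² = v₀² + 2aΔx → Δx = (0² − 3.00²)/(2·-1.7) = 2.65 m
Total distance = 1.88 + 42.0 + 2.65 = 46.5 m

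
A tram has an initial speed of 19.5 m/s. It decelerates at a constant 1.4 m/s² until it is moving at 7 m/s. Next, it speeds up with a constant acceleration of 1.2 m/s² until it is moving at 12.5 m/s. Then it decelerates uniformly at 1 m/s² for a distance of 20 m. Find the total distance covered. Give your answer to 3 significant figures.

Phase 1 (decelerating): v₀ = 19.5 m/s, a = -1.4 m/s².
v = v₀ + at → t = (7 − 19.5) / -1.4 = 8.93 s
v² = v₀² + 2aΔx → Δx = (7² − 19.5²)/(2·-1.4) = 118 m

Phase 2 (accelerating): v₀ = 7.00 m/s, a = 1.2 m/s².
v = v₀ + at → t = (12.5 − 7.00) / 1.2 = 4.58 s
v² = v₀² + 2aΔx → Δx = (12.5² − 7.00²)/(2·1.2) = 44.7 m

Phase 3 (decelerating): v₀ = 12.5 m/s, a = -1 m/s².
v² = v₀² + 2aΔx = 12.5² + 2·-1·20 = 116 → v = 10.8 m/s
t = (v − v₀)/a = (10.8 − 12.5)/-1 = 1.72 s
Total distance = 118 + 44.7 + 20.0 = 183 m

183 m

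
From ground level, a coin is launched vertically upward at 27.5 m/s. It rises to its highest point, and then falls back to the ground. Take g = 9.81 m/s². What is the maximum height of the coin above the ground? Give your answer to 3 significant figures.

38.5 m

Phase 1 (rising): v₀ = 27.5 m/s, a = -9.81 m/s².
v = v₀ + at → t = (0 − 27.5) / -9.81 = 2.80 s
v² = v₀² + 2aΔx → Δx = (0² − 27.5²)/(2·-9.81) = 38.5 m
Maximum height = 38.5 m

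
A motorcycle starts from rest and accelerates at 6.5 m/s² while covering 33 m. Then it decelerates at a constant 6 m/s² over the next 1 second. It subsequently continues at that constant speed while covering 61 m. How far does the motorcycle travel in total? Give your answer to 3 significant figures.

Phase 1 (accelerating): v₀ = 0 m/s, a = 6.5 m/s².
v² = v₀² + 2aΔx = 0² + 2·6.5·33 = 429 → v = 20.7 m/s
t = (v − v₀)/a = (20.7 − 0)/6.5 = 3.19 s

Phase 2 (decelerating): v₀ = 20.7 m/s, a = -6 m/s².
v = v₀ + at = 20.7 + (-6)(1) = 14.7 m/s
Δx = v₀t + ½at² = 20.7·1 + 0.5·-6·1² = 17.7 m

Phase 3 (constant speed): v₀ = 14.7 m/s, a = 0 m/s².
Constant speed: t = d/v = 61/14.7 = 4.15 s
Total distance = 33.0 + 17.7 + 61.0 = 112 m

112 m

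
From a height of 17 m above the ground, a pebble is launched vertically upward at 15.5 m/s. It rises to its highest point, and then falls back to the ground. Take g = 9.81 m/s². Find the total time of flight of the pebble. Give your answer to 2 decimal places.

Phase 1 (rising): v₀ = 15.5 m/s, a = -9.81 m/s².
v = v₀ + at → t = (0 − 15.5) / -9.81 = 1.58 s
v² = v₀² + 2aΔx → Δx = (0² − 15.5²)/(2·-9.81) = 12.2 m

Phase 2 (falling): v₀ = 0 m/s, a = -9.81 m/s².
Falls 29.2 m from rest: t = √(2·29.2/9.81) = 2.44 s; v = g·t = 24.0 m/s.
Total time = 1.58 + 2.44 = 4.02 s

4.02 s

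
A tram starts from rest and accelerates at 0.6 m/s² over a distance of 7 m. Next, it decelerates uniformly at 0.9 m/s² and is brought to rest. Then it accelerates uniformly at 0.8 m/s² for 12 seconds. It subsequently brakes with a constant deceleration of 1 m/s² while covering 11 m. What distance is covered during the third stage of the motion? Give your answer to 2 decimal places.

57.60 m

Phase 1 (accelerating): v₀ = 0 m/s, a = 0.6 m/s².
v² = v₀² + 2aΔx = 0² + 2·0.6·7 = 8.40 → v = 2.90 m/s
t = (v − v₀)/a = (2.90 − 0)/0.6 = 4.83 s

Phase 2 (decelerating): v₀ = 2.90 m/s, a = -0.9 m/s².
v = v₀ + at → t = (0 − 2.90) / -0.9 = 3.22 s
v² = v₀² + 2aΔx → Δx = (0² − 2.90²)/(2·-0.9) = 4.67 m

Phase 3 (accelerating): v₀ = 0 m/s, a = 0.8 m/s².
v = v₀ + at = 0 + (0.8)(12) = 9.60 m/s
Δx = v₀t + ½at² = 0·12 + 0.5·0.8·12² = 57.6 m
Distance in phase 3 = 57.6 m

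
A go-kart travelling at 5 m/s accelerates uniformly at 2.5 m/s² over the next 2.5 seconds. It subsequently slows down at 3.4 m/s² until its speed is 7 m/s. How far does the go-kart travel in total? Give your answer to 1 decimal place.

31.7 m

Phase 1 (accelerating): v₀ = 5.00 m/s, a = 2.5 m/s².
v = v₀ + at = 5.00 + (2.5)(2.5) = 11.2 m/s
Δx = v₀t + ½at² = 5.00·2.5 + 0.5·2.5·2.5² = 20.3 m

Phase 2 (decelerating): v₀ = 11.2 m/s, a = -3.4 m/s².
v = v₀ + at → t = (7 − 11.2) / -3.4 = 1.25 s
v² = v₀² + 2aΔx → Δx = (7² − 11.2²)/(2·-3.4) = 11.4 m
Total distance = 20.3 + 11.4 = 31.7 m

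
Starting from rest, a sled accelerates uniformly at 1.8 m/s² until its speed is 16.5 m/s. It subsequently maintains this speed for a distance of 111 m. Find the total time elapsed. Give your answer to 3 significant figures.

Phase 1 (accelerating): v₀ = 0 m/s, a = 1.8 m/s².
v = v₀ + at → t = (16.5 − 0) / 1.8 = 9.17 s
v² = v₀² + 2aΔx → Δx = (16.5² − 0²)/(2·1.8) = 75.6 m

Phase 2 (constant speed): v₀ = 16.5 m/s, a = 0 m/s².
Constant speed: t = d/v = 111/16.5 = 6.73 s
Total time = 9.17 + 6.73 = 15.9 s

15.9 s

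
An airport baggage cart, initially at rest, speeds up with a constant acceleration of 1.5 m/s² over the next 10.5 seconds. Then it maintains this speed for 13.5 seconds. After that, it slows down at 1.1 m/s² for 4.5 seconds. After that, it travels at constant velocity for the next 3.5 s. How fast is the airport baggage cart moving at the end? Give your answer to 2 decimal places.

10.80 m/s

Phase 1 (accelerating): v₀ = 0 m/s, a = 1.5 m/s².
v = v₀ + at = 0 + (1.5)(10.5) = 15.8 m/s
Δx = v₀t + ½at² = 0·10.5 + 0.5·1.5·10.5² = 82.7 m

Phase 2 (constant speed): v₀ = 15.8 m/s, a = 0 m/s².
v = v₀ + at = 15.8 + (0)(13.5) = 15.8 m/s
Δx = v₀t + ½at² = 15.8·13.5 + 0.5·0·13.5² = 213 m

Phase 3 (decelerating): v₀ = 15.8 m/s, a = -1.1 m/s².
v = v₀ + at = 15.8 + (-1.1)(4.5) = 10.8 m/s
Δx = v₀t + ½at² = 15.8·4.5 + 0.5·-1.1·4.5² = 59.7 m

Phase 4 (constant speed): v₀ = 10.8 m/s, a = 0 m/s².
v = v₀ + at = 10.8 + (0)(3.5) = 10.8 m/s
Δx = v₀t + ½at² = 10.8·3.5 + 0.5·0·3.5² = 37.8 m
Final speed = 10.8 m/s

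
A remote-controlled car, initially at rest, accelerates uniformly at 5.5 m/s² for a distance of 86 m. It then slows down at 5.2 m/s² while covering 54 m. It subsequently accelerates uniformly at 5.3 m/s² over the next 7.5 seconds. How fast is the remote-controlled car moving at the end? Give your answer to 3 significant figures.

59.4 m/s

Phase 1 (accelerating): v₀ = 0 m/s, a = 5.5 m/s².
v² = v₀² + 2aΔx = 0² + 2·5.5·86 = 946 → v = 30.8 m/s
t = (v − v₀)/a = (30.8 − 0)/5.5 = 5.59 s

Phase 2 (decelerating): v₀ = 30.8 m/s, a = -5.2 m/s².
v² = v₀² + 2aΔx = 30.8² + 2·-5.2·54 = 384 → v = 19.6 m/s
t = (v − v₀)/a = (19.6 − 30.8)/-5.2 = 2.14 s

Phase 3 (accelerating): v₀ = 19.6 m/s, a = 5.3 m/s².
v = v₀ + at = 19.6 + (5.3)(7.5) = 59.4 m/s
Δx = v₀t + ½at² = 19.6·7.5 + 0.5·5.3·7.5² = 296 m
Final speed = 59.4 m/s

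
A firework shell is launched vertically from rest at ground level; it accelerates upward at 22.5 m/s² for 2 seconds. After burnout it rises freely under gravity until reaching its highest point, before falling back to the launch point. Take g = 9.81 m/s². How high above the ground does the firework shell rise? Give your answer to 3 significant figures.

148 m

Phase 1 (powered ascent): v₀ = 0 m/s, a = 22.5 m/s².
v = v₀ + at = 0 + (22.5)(2) = 45.0 m/s
Δx = v₀t + ½at² = 0·2 + 0.5·22.5·2² = 45.0 m

Phase 2 (coasting upward): v₀ = 45.0 m/s, a = -9.81 m/s².
v = v₀ + at → t = (0 − 45.0) / -9.81 = 4.59 s
v² = v₀² + 2aΔx → Δx = (0² − 45.0²)/(2·-9.81) = 103 m
Maximum height = 45.0 + 103 = 148 m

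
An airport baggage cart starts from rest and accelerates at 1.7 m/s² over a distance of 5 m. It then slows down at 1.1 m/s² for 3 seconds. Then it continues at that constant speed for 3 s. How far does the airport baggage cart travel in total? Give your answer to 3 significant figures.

Phase 1 (accelerating): v₀ = 0 m/s, a = 1.7 m/s².
v² = v₀² + 2aΔx = 0² + 2·1.7·5 = 17.0 → v = 4.12 m/s
t = (v − v₀)/a = (4.12 − 0)/1.7 = 2.43 s

Phase 2 (decelerating): v₀ = 4.12 m/s, a = -1.1 m/s².
v = v₀ + at = 4.12 + (-1.1)(3) = 0.823 m/s
Δx = v₀t + ½at² = 4.12·3 + 0.5·-1.1·3² = 7.42 m

Phase 3 (constant speed): v₀ = 0.823 m/s, a = 0 m/s².
v = v₀ + at = 0.823 + (0)(3) = 0.823 m/s
Δx = v₀t + ½at² = 0.823·3 + 0.5·0·3² = 2.47 m
Total distance = 5.00 + 7.42 + 2.47 = 14.9 m

14.9 m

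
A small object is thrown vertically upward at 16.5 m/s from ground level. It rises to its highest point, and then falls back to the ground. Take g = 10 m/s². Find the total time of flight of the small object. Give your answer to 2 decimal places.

Phase 1 (rising): v₀ = 16.5 m/s, a = -10 m/s².
v = v₀ + at → t = (0 − 16.5) / -10 = 1.65 s
v² = v₀² + 2aΔx → Δx = (0² − 16.5²)/(2·-10) = 13.6 m

Phase 2 (falling): v₀ = 0 m/s, a = -10 m/s².
Falls 13.6 m from rest: t = √(2·13.6/10) = 1.65 s; v = g·t = 16.5 m/s.
Total time = 1.65 + 1.65 = 3.30 s

3.30 s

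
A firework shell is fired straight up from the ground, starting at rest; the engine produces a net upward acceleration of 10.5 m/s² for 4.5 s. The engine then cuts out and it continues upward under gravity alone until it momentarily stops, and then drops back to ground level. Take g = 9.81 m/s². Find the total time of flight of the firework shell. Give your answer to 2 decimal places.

Phase 1 (powered ascent): v₀ = 0 m/s, a = 10.5 m/s².
v = v₀ + at = 0 + (10.5)(4.5) = 47.2 m/s
Δx = v₀t + ½at² = 0·4.5 + 0.5·10.5·4.5² = 106 m

Phase 2 (coasting upward): v₀ = 47.2 m/s, a = -9.81 m/s².
v = v₀ + at → t = (0 − 47.2) / -9.81 = 4.82 s
v² = v₀² + 2aΔx → Δx = (0² − 47.2²)/(2·-9.81) = 114 m

Phase 3 (free fall): v₀ = 0 m/s, a = -9.81 m/s².
Falls 220 m from rest: t = √(2·220/9.81) = 6.70 s; v = g·t = 65.7 m/s.
Total time = 4.50 + 4.82 + 6.70 = 16.0 s

16.02 s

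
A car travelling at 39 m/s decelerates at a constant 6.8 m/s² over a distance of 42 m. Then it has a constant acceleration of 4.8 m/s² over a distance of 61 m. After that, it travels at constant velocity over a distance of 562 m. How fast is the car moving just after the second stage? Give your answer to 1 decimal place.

Phase 1 (decelerating): v₀ = 39.0 m/s, a = -6.8 m/s².
v² = v₀² + 2aΔx = 39.0² + 2·-6.8·42 = 950 → v = 30.8 m/s
t = (v − v₀)/a = (30.8 − 39.0)/-6.8 = 1.20 s

Phase 2 (accelerating): v₀ = 30.8 m/s, a = 4.8 m/s².
v² = v₀² + 2aΔx = 30.8² + 2·4.8·61 = 1540 → v = 39.2 m/s
t = (v − v₀)/a = (39.2 − 30.8)/4.8 = 1.74 s
Speed at end of phase 2 = 39.2 m/s

39.2 m/s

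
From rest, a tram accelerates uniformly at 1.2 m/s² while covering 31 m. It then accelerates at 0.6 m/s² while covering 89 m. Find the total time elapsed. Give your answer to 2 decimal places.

15.25 s

Phase 1 (accelerating): v₀ = 0 m/s, a = 1.2 m/s².
v² = v₀² + 2aΔx = 0² + 2·1.2·31 = 74.4 → v = 8.63 m/s
t = (v − v₀)/a = (8.63 − 0)/1.2 = 7.19 s

Phase 2 (accelerating): v₀ = 8.63 m/s, a = 0.6 m/s².
v² = v₀² + 2aΔx = 8.63² + 2·0.6·89 = 181 → v = 13.5 m/s
t = (v − v₀)/a = (13.5 − 8.63)/0.6 = 8.06 s
Total time = 7.19 + 8.06 = 15.2 s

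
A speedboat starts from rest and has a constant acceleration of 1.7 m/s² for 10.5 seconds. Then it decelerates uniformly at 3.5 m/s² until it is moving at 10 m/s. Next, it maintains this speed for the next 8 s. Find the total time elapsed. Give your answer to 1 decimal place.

20.7 s

Phase 1 (accelerating): v₀ = 0 m/s, a = 1.7 m/s².
v = v₀ + at = 0 + (1.7)(10.5) = 17.8 m/s
Δx = v₀t + ½at² = 0·10.5 + 0.5·1.7·10.5² = 93.7 m

Phase 2 (decelerating): v₀ = 17.8 m/s, a = -3.5 m/s².
v = v₀ + at → t = (10 − 17.8) / -3.5 = 2.24 s
v² = v₀² + 2aΔx → Δx = (10² − 17.8²)/(2·-3.5) = 31.2 m

Phase 3 (constant speed): v₀ = 10.0 m/s, a = 0 m/s².
v = v₀ + at = 10.0 + (0)(8) = 10.0 m/s
Δx = v₀t + ½at² = 10.0·8 + 0.5·0·8² = 80.0 m
Total time = 10.5 + 2.24 + 8.00 = 20.7 s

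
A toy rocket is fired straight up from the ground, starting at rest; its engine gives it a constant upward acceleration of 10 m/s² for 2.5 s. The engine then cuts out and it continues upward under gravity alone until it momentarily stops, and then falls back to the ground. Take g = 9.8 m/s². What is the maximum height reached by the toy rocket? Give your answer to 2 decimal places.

Phase 1 (powered ascent): v₀ = 0 m/s, a = 10 m/s².
v = v₀ + at = 0 + (10)(2.5) = 25.0 m/s
Δx = v₀t + ½at² = 0·2.5 + 0.5·10·2.5² = 31.2 m

Phase 2 (coasting upward): v₀ = 25.0 m/s, a = -9.8 m/s².
v = v₀ + at → t = (0 − 25.0) / -9.8 = 2.55 s
v² = v₀² + 2aΔx → Δx = (0² − 25.0²)/(2·-9.8) = 31.9 m
Maximum height = 31.2 + 31.9 = 63.1 m

63.14 m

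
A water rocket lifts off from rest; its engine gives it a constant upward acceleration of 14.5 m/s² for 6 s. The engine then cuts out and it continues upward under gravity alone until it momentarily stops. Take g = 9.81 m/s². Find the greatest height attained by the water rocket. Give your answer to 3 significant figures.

647 m

Phase 1 (powered ascent): v₀ = 0 m/s, a = 14.5 m/s².
v = v₀ + at = 0 + (14.5)(6) = 87.0 m/s
Δx = v₀t + ½at² = 0·6 + 0.5·14.5·6² = 261 m

Phase 2 (coasting upward): v₀ = 87.0 m/s, a = -9.81 m/s².
v = v₀ + at → t = (0 − 87.0) / -9.81 = 8.87 s
v² = v₀² + 2aΔx → Δx = (0² − 87.0²)/(2·-9.81) = 386 m
Maximum height = 261 + 386 = 647 m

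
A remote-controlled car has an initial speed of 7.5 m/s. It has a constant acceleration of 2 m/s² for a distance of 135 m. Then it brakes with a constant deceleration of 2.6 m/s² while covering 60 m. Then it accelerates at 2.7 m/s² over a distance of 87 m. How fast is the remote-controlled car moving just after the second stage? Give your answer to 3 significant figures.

Phase 1 (accelerating): v₀ = 7.50 m/s, a = 2 m/s².
v² = v₀² + 2aΔx = 7.50² + 2·2·135 = 596 → v = 24.4 m/s
t = (v − v₀)/a = (24.4 − 7.50)/2 = 8.46 s

Phase 2 (decelerating): v₀ = 24.4 m/s, a = -2.6 m/s².
v² = v₀² + 2aΔx = 24.4² + 2·-2.6·60 = 284 → v = 16.9 m/s
t = (v − v₀)/a = (16.9 − 24.4)/-2.6 = 2.91 s
Speed at end of phase 2 = 16.9 m/s

16.9 m/s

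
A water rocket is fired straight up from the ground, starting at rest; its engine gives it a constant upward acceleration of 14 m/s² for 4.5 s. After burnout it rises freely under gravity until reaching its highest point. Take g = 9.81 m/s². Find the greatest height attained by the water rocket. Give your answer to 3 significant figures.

344 m

Phase 1 (powered ascent): v₀ = 0 m/s, a = 14 m/s².
v = v₀ + at = 0 + (14)(4.5) = 63.0 m/s
Δx = v₀t + ½at² = 0·4.5 + 0.5·14·4.5² = 142 m

Phase 2 (coasting upward): v₀ = 63.0 m/s, a = -9.81 m/s².
v = v₀ + at → t = (0 − 63.0) / -9.81 = 6.42 s
v² = v₀² + 2aΔx → Δx = (0² − 63.0²)/(2·-9.81) = 202 m
Maximum height = 142 + 202 = 344 m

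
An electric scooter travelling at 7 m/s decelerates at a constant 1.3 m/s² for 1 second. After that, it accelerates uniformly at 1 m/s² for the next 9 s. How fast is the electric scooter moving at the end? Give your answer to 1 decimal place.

14.7 m/s

Phase 1 (decelerating): v₀ = 7.00 m/s, a = -1.3 m/s².
v = v₀ + at = 7.00 + (-1.3)(1) = 5.70 m/s
Δx = v₀t + ½at² = 7.00·1 + 0.5·-1.3·1² = 6.35 m

Phase 2 (accelerating): v₀ = 5.70 m/s, a = 1 m/s².
v = v₀ + at = 5.70 + (1)(9) = 14.7 m/s
Δx = v₀t + ½at² = 5.70·9 + 0.5·1·9² = 91.8 m
Final speed = 14.7 m/s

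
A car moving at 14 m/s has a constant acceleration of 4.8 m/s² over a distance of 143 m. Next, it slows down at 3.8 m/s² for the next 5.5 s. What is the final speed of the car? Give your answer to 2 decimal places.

Phase 1 (accelerating): v₀ = 14.0 m/s, a = 4.8 m/s².
v² = v₀² + 2aΔx = 14.0² + 2·4.8·143 = 1570 → v = 39.6 m/s
t = (v − v₀)/a = (39.6 − 14.0)/4.8 = 5.34 s

Phase 2 (decelerating): v₀ = 39.6 m/s, a = -3.8 m/s².
v = v₀ + at = 39.6 + (-3.8)(5.5) = 18.7 m/s
Δx = v₀t + ½at² = 39.6·5.5 + 0.5·-3.8·5.5² = 160 m
Final speed = 18.7 m/s

18.71 m/s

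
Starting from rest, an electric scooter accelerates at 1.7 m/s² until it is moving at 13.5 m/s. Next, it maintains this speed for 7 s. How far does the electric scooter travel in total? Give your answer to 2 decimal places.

148.10 m

Phase 1 (accelerating): v₀ = 0 m/s, a = 1.7 m/s².
v = v₀ + at → t = (13.5 − 0) / 1.7 = 7.94 s
v² = v₀² + 2aΔx → Δx = (13.5² − 0²)/(2·1.7) = 53.6 m

Phase 2 (constant speed): v₀ = 13.5 m/s, a = 0 m/s².
v = v₀ + at = 13.5 + (0)(7) = 13.5 m/s
Δx = v₀t + ½at² = 13.5·7 + 0.5·0·7² = 94.5 m
Total distance = 53.6 + 94.5 = 148 m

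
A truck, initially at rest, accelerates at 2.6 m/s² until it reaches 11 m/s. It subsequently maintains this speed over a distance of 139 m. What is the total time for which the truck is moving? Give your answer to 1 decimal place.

Phase 1 (accelerating): v₀ = 0 m/s, a = 2.6 m/s².
v = v₀ + at → t = (11 − 0) / 2.6 = 4.23 s
v² = v₀² + 2aΔx → Δx = (11² − 0²)/(2·2.6) = 23.3 m

Phase 2 (constant speed): v₀ = 11.0 m/s, a = 0 m/s².
Constant speed: t = d/v = 139/11.0 = 12.6 s
Total time = 4.23 + 12.6 = 16.9 s

16.9 s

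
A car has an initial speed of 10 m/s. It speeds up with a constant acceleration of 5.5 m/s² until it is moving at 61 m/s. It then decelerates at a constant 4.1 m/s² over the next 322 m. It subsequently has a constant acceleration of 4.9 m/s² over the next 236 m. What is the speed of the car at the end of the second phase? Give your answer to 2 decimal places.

Phase 1 (accelerating): v₀ = 10.0 m/s, a = 5.5 m/s².
v = v₀ + at → t = (61 − 10.0) / 5.5 = 9.27 s
v² = v₀² + 2aΔx → Δx = (61² − 10.0²)/(2·5.5) = 329 m

Phase 2 (decelerating): v₀ = 61.0 m/s, a = -4.1 m/s².
v² = v₀² + 2aΔx = 61.0² + 2·-4.1·322 = 1080 → v = 32.9 m/s
t = (v − v₀)/a = (32.9 − 61.0)/-4.1 = 6.86 s
Speed at end of phase 2 = 32.9 m/s

32.87 m/s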